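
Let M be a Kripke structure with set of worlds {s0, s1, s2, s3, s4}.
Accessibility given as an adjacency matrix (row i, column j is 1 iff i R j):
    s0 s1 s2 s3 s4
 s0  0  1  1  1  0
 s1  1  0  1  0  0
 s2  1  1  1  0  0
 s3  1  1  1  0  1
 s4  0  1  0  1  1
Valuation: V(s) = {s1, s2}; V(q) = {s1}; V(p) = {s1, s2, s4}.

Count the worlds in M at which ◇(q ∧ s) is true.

Recall that ◇ψ holds at a world iff ψ holds at some accessible world.
Let φ = ◇(q ∧ s). Evaluate φ at each world:
  s0 (successors {s1, s2, s3}): φ is true.
  s1 (successors {s0, s2}): φ is false.
  s2 (successors {s0, s1, s2}): φ is true.
  s3 (successors {s0, s1, s2, s4}): φ is true.
  s4 (successors {s1, s3, s4}): φ is true.
For instance, at s3:
  At s3: ◇(q ∧ s) requires q ∧ s at some successor in {s0, s1, s2, s4}.
    q ∧ s holds at s1, so ◇(q ∧ s) is true at s3.
Satisfying worlds: {s0, s2, s3, s4}

4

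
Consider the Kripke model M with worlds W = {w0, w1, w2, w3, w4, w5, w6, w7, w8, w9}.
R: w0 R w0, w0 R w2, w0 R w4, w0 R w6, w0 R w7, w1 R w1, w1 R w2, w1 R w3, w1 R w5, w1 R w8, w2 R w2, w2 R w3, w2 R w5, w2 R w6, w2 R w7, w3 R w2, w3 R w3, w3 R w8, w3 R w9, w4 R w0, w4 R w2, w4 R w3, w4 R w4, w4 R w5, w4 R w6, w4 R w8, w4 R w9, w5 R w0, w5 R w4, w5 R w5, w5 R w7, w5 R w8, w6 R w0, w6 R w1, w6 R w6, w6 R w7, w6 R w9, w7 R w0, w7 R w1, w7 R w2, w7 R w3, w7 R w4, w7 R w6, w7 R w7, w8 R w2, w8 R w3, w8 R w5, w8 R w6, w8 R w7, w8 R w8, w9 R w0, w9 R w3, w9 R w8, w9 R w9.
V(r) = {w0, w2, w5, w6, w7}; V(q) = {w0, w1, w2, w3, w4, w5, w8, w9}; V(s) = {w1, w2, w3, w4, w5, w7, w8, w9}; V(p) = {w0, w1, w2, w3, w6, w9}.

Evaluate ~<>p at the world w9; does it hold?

No

Recall that <>ψ holds at a world iff ψ holds at some accessible world.
At w9: <>p is true, so ~<>p is false.
  At w9: <>p requires p at some successor in {w0, w3, w8, w9}.
    p holds at w0, so <>p is true at w9.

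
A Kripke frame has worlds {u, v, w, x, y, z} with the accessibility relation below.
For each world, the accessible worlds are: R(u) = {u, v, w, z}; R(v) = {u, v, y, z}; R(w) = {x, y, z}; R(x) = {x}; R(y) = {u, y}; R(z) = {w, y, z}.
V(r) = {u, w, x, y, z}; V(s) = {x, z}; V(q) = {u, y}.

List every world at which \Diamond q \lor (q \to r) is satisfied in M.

Let φ = \Diamond q \lor (q \to r). Evaluate φ at each world:
  u (successors {u, v, w, z}): φ is true.
  v (successors {u, v, y, z}): φ is true.
  w (successors {x, y, z}): φ is true.
  x (successors {x}): φ is true.
  y (successors {u, y}): φ is true.
  z (successors {w, y, z}): φ is true.
For instance, at v:
  At v: \Diamond q is true, q \to r is true, so \Diamond q \lor (q \to r) is true.
    At v: \Diamond q requires q at some successor in {u, v, y, z}.
      q holds at u, so \Diamond q is true at v.
Satisfying worlds: {u, v, w, x, y, z}

u, v, w, x, y, z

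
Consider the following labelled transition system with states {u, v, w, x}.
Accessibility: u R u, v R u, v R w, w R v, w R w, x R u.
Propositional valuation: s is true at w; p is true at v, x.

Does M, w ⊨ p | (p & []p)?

At w: p is false, p & []p is false, so p | (p & []p) is false.
  At w: p is false, []p is false, so p & []p is false.
    At w: []p requires p at every successor {v, w}.
      p fails at w, so []p is false at w.

No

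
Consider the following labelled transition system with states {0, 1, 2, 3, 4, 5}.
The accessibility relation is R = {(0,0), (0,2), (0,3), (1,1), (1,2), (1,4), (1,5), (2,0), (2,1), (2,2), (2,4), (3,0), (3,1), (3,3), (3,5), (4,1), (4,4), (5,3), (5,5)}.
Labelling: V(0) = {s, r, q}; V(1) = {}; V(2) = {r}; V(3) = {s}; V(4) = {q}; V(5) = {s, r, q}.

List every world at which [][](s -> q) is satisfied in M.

4

Let φ = [][](s -> q). Evaluate φ at each world:
  0 (successors {0, 2, 3}): φ is false.
  1 (successors {1, 2, 4, 5}): φ is false.
  2 (successors {0, 1, 2, 4}): φ is false.
  3 (successors {0, 1, 3, 5}): φ is false.
  4 (successors {1, 4}): φ is true.
  5 (successors {3, 5}): φ is false.
For instance, at 3:
  At 3: [][](s -> q) requires [](s -> q) at every successor {0, 1, 3, 5}.
    [](s -> q) fails at 0, so [][](s -> q) is false at 3.
      At 0: [](s -> q) requires s -> q at every successor {0, 2, 3}.
        s -> q fails at 3, so [](s -> q) is false at 0.
Satisfying worlds: {4}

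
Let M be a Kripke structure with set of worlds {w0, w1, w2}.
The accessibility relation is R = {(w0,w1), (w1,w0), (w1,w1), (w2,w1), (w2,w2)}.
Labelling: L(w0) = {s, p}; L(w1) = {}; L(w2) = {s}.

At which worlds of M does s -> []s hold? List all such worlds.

Let φ = s -> []s. Evaluate φ at each world:
  w0 (successors {w1}): φ is false.
  w1 (successors {w0, w1}): φ is true.
  w2 (successors {w1, w2}): φ is false.
For instance, at w1:
  At w1: s is false, []s is false, so s -> []s is true.
    At w1: []s requires s at every successor {w0, w1}.
      s fails at w1, so []s is false at w1.
Satisfying worlds: {w1}

w1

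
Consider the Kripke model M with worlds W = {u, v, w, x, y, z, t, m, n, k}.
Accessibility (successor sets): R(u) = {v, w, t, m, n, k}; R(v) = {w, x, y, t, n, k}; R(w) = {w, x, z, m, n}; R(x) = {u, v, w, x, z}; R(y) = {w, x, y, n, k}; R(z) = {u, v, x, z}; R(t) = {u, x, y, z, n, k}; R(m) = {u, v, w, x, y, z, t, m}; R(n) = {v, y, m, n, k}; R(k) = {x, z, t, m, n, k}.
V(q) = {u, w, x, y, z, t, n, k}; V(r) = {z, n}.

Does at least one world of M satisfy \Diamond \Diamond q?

Let φ = \Diamond \Diamond q. Evaluate φ at each world:
  u (successors {v, w, t, m, n, k}): φ is true.
  v (successors {w, x, y, t, n, k}): φ is true.
  w (successors {w, x, z, m, n}): φ is true.
  x (successors {u, v, w, x, z}): φ is true.
  y (successors {w, x, y, n, k}): φ is true.
  z (successors {u, v, x, z}): φ is true.
  t (successors {u, x, y, z, n, k}): φ is true.
  m (successors {u, v, w, x, y, z, t, m}): φ is true.
  n (successors {v, y, m, n, k}): φ is true.
  k (successors {x, z, t, m, n, k}): φ is true.
Detail at u (witness):
  At u: \Diamond \Diamond q requires \Diamond q at some successor in {v, w, t, m, n, k}.
    \Diamond q holds at v, so \Diamond \Diamond q is true at u.
      At v: \Diamond q requires q at some successor in {w, x, y, t, n, k}.
        q holds at w, so \Diamond q is true at v.

Yes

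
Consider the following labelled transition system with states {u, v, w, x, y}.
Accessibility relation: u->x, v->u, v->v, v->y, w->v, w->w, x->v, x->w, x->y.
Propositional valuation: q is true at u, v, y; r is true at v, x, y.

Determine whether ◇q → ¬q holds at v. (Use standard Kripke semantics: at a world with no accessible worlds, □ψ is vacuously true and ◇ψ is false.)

At v: ◇q is true, ¬q is false, so ◇q → ¬q is false.
  At v: ◇q requires q at some successor in {u, v, y}.
    q holds at u, so ◇q is true at v.

No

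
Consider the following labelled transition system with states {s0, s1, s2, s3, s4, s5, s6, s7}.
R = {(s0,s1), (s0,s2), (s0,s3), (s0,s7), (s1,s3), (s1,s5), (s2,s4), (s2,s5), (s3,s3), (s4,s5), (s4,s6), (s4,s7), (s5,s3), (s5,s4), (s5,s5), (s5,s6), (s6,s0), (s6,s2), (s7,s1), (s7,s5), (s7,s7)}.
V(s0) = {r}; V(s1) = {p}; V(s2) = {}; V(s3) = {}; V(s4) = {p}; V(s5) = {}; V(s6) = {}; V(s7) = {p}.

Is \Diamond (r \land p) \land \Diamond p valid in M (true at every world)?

No

Recall that \Diamond ψ holds at a world iff ψ holds at some accessible world.
Let φ = \Diamond (r \land p) \land \Diamond p. Evaluate φ at each world:
  s0 (successors {s1, s2, s3, s7}): φ is false.
  s1 (successors {s3, s5}): φ is false.
  s2 (successors {s4, s5}): φ is false.
  s3 (successors {s3}): φ is false.
  s4 (successors {s5, s6, s7}): φ is false.
  s5 (successors {s3, s4, s5, s6}): φ is false.
  s6 (successors {s0, s2}): φ is false.
  s7 (successors {s1, s5, s7}): φ is false.
Detail at s0 (counterexample):
  At s0: \Diamond (r \land p) is false, \Diamond p is true, so \Diamond (r \land p) \land \Diamond p is false.
    At s0: \Diamond (r \land p) requires r \land p at some successor in {s1, s2, s3, s7}.
      At s1: r \land p is false.
      At s2: r \land p is false.
      At s3: r \land p is false.
      At s7: r \land p is false.
    So \Diamond (r \land p) is false at s0.
    At s0: \Diamond p requires p at some successor in {s1, s2, s3, s7}.
      p holds at s1, so \Diamond p is true at s0.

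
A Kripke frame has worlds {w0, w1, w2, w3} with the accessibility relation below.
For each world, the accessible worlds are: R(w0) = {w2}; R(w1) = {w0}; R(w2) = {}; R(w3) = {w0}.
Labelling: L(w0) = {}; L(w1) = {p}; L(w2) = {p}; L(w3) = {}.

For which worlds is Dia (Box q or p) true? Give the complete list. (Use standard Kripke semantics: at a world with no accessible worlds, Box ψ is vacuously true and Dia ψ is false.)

Recall that Box ψ holds at a world iff ψ holds at every accessible world, and Dia ψ holds iff ψ holds at some accessible world.
Let φ = Dia (Box q or p). Evaluate φ at each world:
  w0 (successors {w2}): φ is true.
  w1 (successors {w0}): φ is false.
  w2 (successors ∅): φ is false.
  w3 (successors {w0}): φ is false.
For instance, at w0:
  At w0: Dia (Box q or p) requires Box q or p at some successor in {w2}.
    Box q or p holds at w2, so Dia (Box q or p) is true at w0.
      At w2: Box q is true, p is true, so Box q or p is true.
Satisfying worlds: {w0}

w0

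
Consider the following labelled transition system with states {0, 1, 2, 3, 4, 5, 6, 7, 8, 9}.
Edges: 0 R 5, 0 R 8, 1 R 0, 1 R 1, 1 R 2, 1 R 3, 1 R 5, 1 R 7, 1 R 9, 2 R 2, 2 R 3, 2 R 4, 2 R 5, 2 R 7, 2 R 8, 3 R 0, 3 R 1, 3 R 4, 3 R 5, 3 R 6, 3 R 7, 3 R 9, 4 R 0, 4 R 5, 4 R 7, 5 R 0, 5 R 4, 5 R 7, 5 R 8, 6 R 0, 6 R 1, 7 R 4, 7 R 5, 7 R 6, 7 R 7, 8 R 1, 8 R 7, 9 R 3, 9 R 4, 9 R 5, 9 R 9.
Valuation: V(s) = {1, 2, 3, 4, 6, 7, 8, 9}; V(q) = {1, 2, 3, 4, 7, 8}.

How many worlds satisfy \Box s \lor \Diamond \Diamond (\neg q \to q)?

Let φ = \Box s \lor \Diamond \Diamond (\neg q \to q). Evaluate φ at each world:
  0 (successors {5, 8}): φ is true.
  1 (successors {0, 1, 2, 3, 5, 7, 9}): φ is true.
  2 (successors {2, 3, 4, 5, 7, 8}): φ is true.
  3 (successors {0, 1, 4, 5, 6, 7, 9}): φ is true.
  4 (successors {0, 5, 7}): φ is true.
  5 (successors {0, 4, 7, 8}): φ is true.
  6 (successors {0, 1}): φ is true.
  7 (successors {4, 5, 6, 7}): φ is true.
  8 (successors {1, 7}): φ is true.
  9 (successors {3, 4, 5, 9}): φ is true.
For instance, at 8:
  At 8: \Box s is true, \Diamond \Diamond (\neg q \to q) is true, so \Box s \lor \Diamond \Diamond (\neg q \to q) is true.
    At 8: \Box s requires s at every successor {1, 7}.
      At 1: s is true.
      At 7: s is true.
    So \Box s is true at 8.
    At 8: \Diamond \Diamond (\neg q \to q) requires \Diamond (\neg q \to q) at some successor in {1, 7}.
      \Diamond (\neg q \to q) holds at 1, so \Diamond \Diamond (\neg q \to q) is true at 8.
Satisfying worlds: {0, 1, 2, 3, 4, 5, 6, 7, 8, 9}

10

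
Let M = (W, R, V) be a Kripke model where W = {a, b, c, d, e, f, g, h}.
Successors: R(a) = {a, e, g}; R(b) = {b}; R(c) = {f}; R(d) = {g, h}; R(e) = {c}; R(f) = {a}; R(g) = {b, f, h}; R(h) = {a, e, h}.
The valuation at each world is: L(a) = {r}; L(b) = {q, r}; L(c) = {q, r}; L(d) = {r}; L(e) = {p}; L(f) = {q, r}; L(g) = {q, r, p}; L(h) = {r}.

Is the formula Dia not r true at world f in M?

No

At f: Dia not r requires not r at some successor in {a}.
  At a: not r is false.
So Dia not r is false at f.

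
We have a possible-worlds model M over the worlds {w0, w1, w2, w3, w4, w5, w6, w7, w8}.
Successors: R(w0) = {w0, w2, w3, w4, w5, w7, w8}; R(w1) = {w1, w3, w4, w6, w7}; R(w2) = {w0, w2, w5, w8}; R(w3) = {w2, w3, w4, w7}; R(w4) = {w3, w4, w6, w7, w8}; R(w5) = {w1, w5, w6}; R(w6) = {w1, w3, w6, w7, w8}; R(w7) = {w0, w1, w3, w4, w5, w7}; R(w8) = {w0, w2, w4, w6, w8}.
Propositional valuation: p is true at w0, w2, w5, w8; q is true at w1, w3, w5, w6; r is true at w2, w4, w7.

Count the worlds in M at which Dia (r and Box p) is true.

Let φ = Dia (r and Box p). Evaluate φ at each world:
  w0 (successors {w0, w2, w3, w4, w5, w7, w8}): φ is true.
  w1 (successors {w1, w3, w4, w6, w7}): φ is false.
  w2 (successors {w0, w2, w5, w8}): φ is true.
  w3 (successors {w2, w3, w4, w7}): φ is true.
  w4 (successors {w3, w4, w6, w7, w8}): φ is false.
  w5 (successors {w1, w5, w6}): φ is false.
  w6 (successors {w1, w3, w6, w7, w8}): φ is false.
  w7 (successors {w0, w1, w3, w4, w5, w7}): φ is false.
  w8 (successors {w0, w2, w4, w6, w8}): φ is true.
For instance, at w7:
  At w7: Dia (r and Box p) requires r and Box p at some successor in {w0, w1, w3, w4, w5, w7}.
    At w0: r and Box p is false.
    At w1: r and Box p is false.
    At w3: r and Box p is false.
    At w4: r and Box p is false.
    At w5: r and Box p is false.
    At w7: r and Box p is false.
  So Dia (r and Box p) is false at w7.
Satisfying worlds: {w0, w2, w3, w8}

4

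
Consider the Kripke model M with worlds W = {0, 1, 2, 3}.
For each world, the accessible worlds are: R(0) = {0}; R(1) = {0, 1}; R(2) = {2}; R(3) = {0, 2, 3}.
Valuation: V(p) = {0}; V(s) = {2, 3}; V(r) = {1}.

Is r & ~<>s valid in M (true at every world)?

No

Let φ = r & ~<>s. Evaluate φ at each world:
  0 (successors {0}): φ is false.
  1 (successors {0, 1}): φ is true.
  2 (successors {2}): φ is false.
  3 (successors {0, 2, 3}): φ is false.
Detail at 0 (counterexample):
  At 0: r is false, ~<>s is true, so r & ~<>s is false.
    At 0: <>s is false, so ~<>s is true.
      At 0: <>s requires s at some successor in {0}.
        At 0: s is false.
      So <>s is false at 0.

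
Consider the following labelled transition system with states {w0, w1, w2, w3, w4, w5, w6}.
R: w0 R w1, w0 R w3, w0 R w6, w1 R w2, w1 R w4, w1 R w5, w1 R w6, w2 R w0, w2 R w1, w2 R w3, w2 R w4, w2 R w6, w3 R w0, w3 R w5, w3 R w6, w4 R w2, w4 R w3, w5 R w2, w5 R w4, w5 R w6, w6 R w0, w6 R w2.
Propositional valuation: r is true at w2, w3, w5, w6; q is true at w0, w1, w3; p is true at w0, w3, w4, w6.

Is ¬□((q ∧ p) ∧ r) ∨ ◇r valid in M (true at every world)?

Let φ = ¬□((q ∧ p) ∧ r) ∨ ◇r. Evaluate φ at each world:
  w0 (successors {w1, w3, w6}): φ is true.
  w1 (successors {w2, w4, w5, w6}): φ is true.
  w2 (successors {w0, w1, w3, w4, w6}): φ is true.
  w3 (successors {w0, w5, w6}): φ is true.
  w4 (successors {w2, w3}): φ is true.
  w5 (successors {w2, w4, w6}): φ is true.
  w6 (successors {w0, w2}): φ is true.
For instance, at w2:
  At w2: ¬□((q ∧ p) ∧ r) is true, ◇r is true, so ¬□((q ∧ p) ∧ r) ∨ ◇r is true.
    At w2: □((q ∧ p) ∧ r) is false, so ¬□((q ∧ p) ∧ r) is true.
      At w2: □((q ∧ p) ∧ r) requires (q ∧ p) ∧ r at every successor {w0, w1, w3, w4, w6}.
        (q ∧ p) ∧ r fails at w0, so □((q ∧ p) ∧ r) is false at w2.
    At w2: ◇r requires r at some successor in {w0, w1, w3, w4, w6}.
      r holds at w3, so ◇r is true at w2.

Yes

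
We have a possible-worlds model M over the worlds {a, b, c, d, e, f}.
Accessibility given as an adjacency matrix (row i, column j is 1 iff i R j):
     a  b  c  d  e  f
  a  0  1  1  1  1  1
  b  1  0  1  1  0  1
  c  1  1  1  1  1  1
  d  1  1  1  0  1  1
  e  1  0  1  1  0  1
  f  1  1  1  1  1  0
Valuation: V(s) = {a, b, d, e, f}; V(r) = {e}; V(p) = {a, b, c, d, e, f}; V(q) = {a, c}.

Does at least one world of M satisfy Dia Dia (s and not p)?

No

Let φ = Dia Dia (s and not p). Evaluate φ at each world:
  a (successors {b, c, d, e, f}): φ is false.
  b (successors {a, c, d, f}): φ is false.
  c (successors {a, b, c, d, e, f}): φ is false.
  d (successors {a, b, c, e, f}): φ is false.
  e (successors {a, c, d, f}): φ is false.
  f (successors {a, b, c, d, e}): φ is false.
For instance, at f:
  At f: Dia Dia (s and not p) requires Dia (s and not p) at some successor in {a, b, c, d, e}.
    At a: Dia (s and not p) is false.
    At b: Dia (s and not p) is false.
    At c: Dia (s and not p) is false.
    At d: Dia (s and not p) is false.
    At e: Dia (s and not p) is false.
  So Dia Dia (s and not p) is false at f.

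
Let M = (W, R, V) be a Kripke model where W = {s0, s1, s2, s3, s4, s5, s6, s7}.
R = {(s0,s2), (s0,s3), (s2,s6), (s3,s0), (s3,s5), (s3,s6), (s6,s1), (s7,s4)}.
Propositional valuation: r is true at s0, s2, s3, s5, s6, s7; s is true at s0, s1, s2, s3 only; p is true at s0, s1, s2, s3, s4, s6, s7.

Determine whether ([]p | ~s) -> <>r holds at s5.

Recall that []ψ holds at a world iff ψ holds at every accessible world, and <>ψ holds iff ψ holds at some accessible world.
At s5: []p | ~s is true, <>r is false, so ([]p | ~s) -> <>r is false.
  At s5: []p is true, ~s is true, so []p | ~s is true.
    At s5: no accessible worlds, so []p holds vacuously.
  At s5: no accessible worlds, so <>r is false.

No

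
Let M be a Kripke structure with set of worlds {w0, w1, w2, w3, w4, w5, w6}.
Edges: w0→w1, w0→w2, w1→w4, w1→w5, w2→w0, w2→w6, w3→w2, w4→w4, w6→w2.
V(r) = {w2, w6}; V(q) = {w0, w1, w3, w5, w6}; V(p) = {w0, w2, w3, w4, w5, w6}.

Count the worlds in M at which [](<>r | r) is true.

Recall that []ψ holds at a world iff ψ holds at every accessible world, and <>ψ holds iff ψ holds at some accessible world.
Let φ = [](<>r | r). Evaluate φ at each world:
  w0 (successors {w1, w2}): φ is false.
  w1 (successors {w4, w5}): φ is false.
  w2 (successors {w0, w6}): φ is true.
  w3 (successors {w2}): φ is true.
  w4 (successors {w4}): φ is false.
  w5 (successors ∅): φ is true.
  w6 (successors {w2}): φ is true.
For instance, at w6:
  At w6: [](<>r | r) requires <>r | r at every successor {w2}.
      At w2: <>r is true, r is true, so <>r | r is true.
  So [](<>r | r) is true at w6.
Satisfying worlds: {w2, w3, w5, w6}

4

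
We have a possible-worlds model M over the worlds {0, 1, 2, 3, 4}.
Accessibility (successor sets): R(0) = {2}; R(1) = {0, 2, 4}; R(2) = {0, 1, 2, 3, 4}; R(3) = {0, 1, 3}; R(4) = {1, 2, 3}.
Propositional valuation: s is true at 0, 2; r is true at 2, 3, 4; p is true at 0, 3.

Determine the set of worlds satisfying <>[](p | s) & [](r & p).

Recall that []ψ holds at a world iff ψ holds at every accessible world, and <>ψ holds iff ψ holds at some accessible world.
Let φ = <>[](p | s) & [](r & p). Evaluate φ at each world:
  0 (successors {2}): φ is false.
  1 (successors {0, 2, 4}): φ is false.
  2 (successors {0, 1, 2, 3, 4}): φ is false.
  3 (successors {0, 1, 3}): φ is false.
  4 (successors {1, 2, 3}): φ is false.
For instance, at 2:
  At 2: <>[](p | s) is true, [](r & p) is false, so <>[](p | s) & [](r & p) is false.
    At 2: <>[](p | s) requires [](p | s) at some successor in {0, 1, 2, 3, 4}.
      [](p | s) holds at 0, so <>[](p | s) is true at 2.
    At 2: [](r & p) requires r & p at every successor {0, 1, 2, 3, 4}.
      r & p fails at 0, so [](r & p) is false at 2.
Satisfying worlds: none.

none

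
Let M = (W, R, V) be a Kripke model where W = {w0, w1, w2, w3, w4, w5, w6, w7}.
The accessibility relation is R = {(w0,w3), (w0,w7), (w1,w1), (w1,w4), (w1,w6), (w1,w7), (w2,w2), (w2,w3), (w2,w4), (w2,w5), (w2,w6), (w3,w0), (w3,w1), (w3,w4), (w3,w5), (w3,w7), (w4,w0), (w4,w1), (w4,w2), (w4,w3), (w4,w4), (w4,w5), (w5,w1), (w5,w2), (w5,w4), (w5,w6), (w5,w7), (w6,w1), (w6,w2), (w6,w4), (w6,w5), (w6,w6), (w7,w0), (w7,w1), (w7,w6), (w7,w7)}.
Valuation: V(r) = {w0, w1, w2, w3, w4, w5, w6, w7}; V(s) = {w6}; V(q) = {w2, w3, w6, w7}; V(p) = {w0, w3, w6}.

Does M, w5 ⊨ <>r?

Recall that <>ψ holds at a world iff ψ holds at some accessible world.
At w5: <>r requires r at some successor in {w1, w2, w4, w6, w7}.
  r holds at w1, so <>r is true at w5.

Yes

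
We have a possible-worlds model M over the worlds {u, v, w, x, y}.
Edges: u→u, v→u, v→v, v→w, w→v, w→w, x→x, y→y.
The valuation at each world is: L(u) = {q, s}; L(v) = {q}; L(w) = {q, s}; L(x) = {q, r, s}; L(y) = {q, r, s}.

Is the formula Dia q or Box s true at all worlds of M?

Let φ = Dia q or Box s. Evaluate φ at each world:
  u (successors {u}): φ is true.
  v (successors {u, v, w}): φ is true.
  w (successors {v, w}): φ is true.
  x (successors {x}): φ is true.
  y (successors {y}): φ is true.
For instance, at u:
  At u: Dia q is true, Box s is true, so Dia q or Box s is true.
    At u: Dia q requires q at some successor in {u}.
      q holds at u, so Dia q is true at u.
    At u: Box s requires s at every successor {u}.
      At u: s is true.
    So Box s is true at u.

Yes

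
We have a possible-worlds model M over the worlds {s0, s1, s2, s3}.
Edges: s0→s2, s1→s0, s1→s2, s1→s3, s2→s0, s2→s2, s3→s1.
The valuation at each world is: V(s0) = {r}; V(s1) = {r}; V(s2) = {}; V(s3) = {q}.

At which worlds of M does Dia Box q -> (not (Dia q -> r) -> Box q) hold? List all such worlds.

s0, s1, s2, s3

Let φ = Dia Box q -> (not (Dia q -> r) -> Box q). Evaluate φ at each world:
  s0 (successors {s2}): φ is true.
  s1 (successors {s0, s2, s3}): φ is true.
  s2 (successors {s0, s2}): φ is true.
  s3 (successors {s1}): φ is true.
For instance, at s2:
  At s2: Dia Box q is false, not (Dia q -> r) -> Box q is true, so Dia Box q -> (not (Dia q -> r) -> Box q) is true.
    At s2: Dia Box q requires Box q at some successor in {s0, s2}.
      At s0: Box q is false.
      At s2: Box q is false.
    So Dia Box q is false at s2.
    At s2: not (Dia q -> r) is false, Box q is false, so not (Dia q -> r) -> Box q is true.
      At s2: Dia q -> r is true, so not (Dia q -> r) is false.
      At s2: Box q requires q at every successor {s0, s2}.
        q fails at s0, so Box q is false at s2.
Satisfying worlds: {s0, s1, s2, s3}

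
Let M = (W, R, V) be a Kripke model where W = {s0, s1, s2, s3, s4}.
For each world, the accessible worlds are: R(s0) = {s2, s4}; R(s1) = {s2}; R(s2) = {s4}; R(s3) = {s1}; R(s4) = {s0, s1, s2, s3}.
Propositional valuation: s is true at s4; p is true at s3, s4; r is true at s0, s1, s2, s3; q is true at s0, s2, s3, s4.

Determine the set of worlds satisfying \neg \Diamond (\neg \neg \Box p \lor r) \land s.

Recall that \Box ψ holds at a world iff ψ holds at every accessible world, and \Diamond ψ holds iff ψ holds at some accessible world.
Let φ = \neg \Diamond (\neg \neg \Box p \lor r) \land s. Evaluate φ at each world:
  s0 (successors {s2, s4}): φ is false.
  s1 (successors {s2}): φ is false.
  s2 (successors {s4}): φ is false.
  s3 (successors {s1}): φ is false.
  s4 (successors {s0, s1, s2, s3}): φ is false.
For instance, at s4:
  At s4: \neg \Diamond (\neg \neg \Box p \lor r) is false, s is true, so \neg \Diamond (\neg \neg \Box p \lor r) \land s is false.
    At s4: \Diamond (\neg \neg \Box p \lor r) is true, so \neg \Diamond (\neg \neg \Box p \lor r) is false.
      At s4: \Diamond (\neg \neg \Box p \lor r) requires \neg \neg \Box p \lor r at some successor in {s0, s1, s2, s3}.
        \neg \neg \Box p \lor r holds at s0, so \Diamond (\neg \neg \Box p \lor r) is true at s4.
Satisfying worlds: none.

none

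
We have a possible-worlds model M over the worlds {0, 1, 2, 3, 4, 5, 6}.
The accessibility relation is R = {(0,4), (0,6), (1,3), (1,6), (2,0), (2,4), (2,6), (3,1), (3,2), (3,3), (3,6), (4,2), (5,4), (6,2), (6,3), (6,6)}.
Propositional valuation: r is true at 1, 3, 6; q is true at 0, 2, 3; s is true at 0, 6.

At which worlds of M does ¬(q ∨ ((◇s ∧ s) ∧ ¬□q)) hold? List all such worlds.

Let φ = ¬(q ∨ ((◇s ∧ s) ∧ ¬□q)). Evaluate φ at each world:
  0 (successors {4, 6}): φ is false.
  1 (successors {3, 6}): φ is true.
  2 (successors {0, 4, 6}): φ is false.
  3 (successors {1, 2, 3, 6}): φ is false.
  4 (successors {2}): φ is true.
  5 (successors {4}): φ is true.
  6 (successors {2, 3, 6}): φ is false.
For instance, at 1:
  At 1: q ∨ ((◇s ∧ s) ∧ ¬□q) is false, so ¬(q ∨ ((◇s ∧ s) ∧ ¬□q)) is true.
    At 1: q is false, (◇s ∧ s) ∧ ¬□q is false, so q ∨ ((◇s ∧ s) ∧ ¬□q) is false.
      At 1: ◇s ∧ s is false, ¬□q is true, so (◇s ∧ s) ∧ ¬□q is false.
Satisfying worlds: {1, 4, 5}

1, 4, 5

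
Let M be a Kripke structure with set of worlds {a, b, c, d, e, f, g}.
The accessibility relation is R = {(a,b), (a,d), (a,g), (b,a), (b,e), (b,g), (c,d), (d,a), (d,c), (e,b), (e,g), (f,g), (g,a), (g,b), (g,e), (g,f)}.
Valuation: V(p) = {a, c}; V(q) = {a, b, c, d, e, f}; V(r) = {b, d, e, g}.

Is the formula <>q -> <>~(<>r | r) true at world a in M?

No

At a: <>q is true, <>~(<>r | r) is false, so <>q -> <>~(<>r | r) is false.
  At a: <>q requires q at some successor in {b, d, g}.
    q holds at b, so <>q is true at a.
  At a: <>~(<>r | r) requires ~(<>r | r) at some successor in {b, d, g}.
    At b: ~(<>r | r) is false.
    At d: ~(<>r | r) is false.
    At g: ~(<>r | r) is false.
  So <>~(<>r | r) is false at a.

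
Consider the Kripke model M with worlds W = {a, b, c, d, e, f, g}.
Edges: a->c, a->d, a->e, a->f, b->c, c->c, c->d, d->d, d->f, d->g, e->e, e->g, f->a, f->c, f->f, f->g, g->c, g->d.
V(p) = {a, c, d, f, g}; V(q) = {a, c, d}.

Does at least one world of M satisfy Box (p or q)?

Yes

Let φ = Box (p or q). Evaluate φ at each world:
  a (successors {c, d, e, f}): φ is false.
  b (successors {c}): φ is true.
  c (successors {c, d}): φ is true.
  d (successors {d, f, g}): φ is true.
  e (successors {e, g}): φ is false.
  f (successors {a, c, f, g}): φ is true.
  g (successors {c, d}): φ is true.
Detail at b (witness):
  At b: Box (p or q) requires p or q at every successor {c}.
    At c: p or q is true.
  So Box (p or q) is true at b.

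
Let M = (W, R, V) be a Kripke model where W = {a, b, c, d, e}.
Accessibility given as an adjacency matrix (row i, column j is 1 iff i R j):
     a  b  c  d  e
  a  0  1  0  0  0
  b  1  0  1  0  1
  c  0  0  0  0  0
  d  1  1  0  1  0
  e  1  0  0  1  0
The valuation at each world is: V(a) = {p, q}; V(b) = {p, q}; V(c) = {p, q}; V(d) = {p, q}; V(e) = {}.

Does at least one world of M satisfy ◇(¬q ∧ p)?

No

Let φ = ◇(¬q ∧ p). Evaluate φ at each world:
  a (successors {b}): φ is false.
  b (successors {a, c, e}): φ is false.
  c (successors ∅): φ is false.
  d (successors {a, b, d}): φ is false.
  e (successors {a, d}): φ is false.
For instance, at b:
  At b: ◇(¬q ∧ p) requires ¬q ∧ p at some successor in {a, c, e}.
    At a: ¬q ∧ p is false.
    At c: ¬q ∧ p is false.
    At e: ¬q ∧ p is false.
  So ◇(¬q ∧ p) is false at b.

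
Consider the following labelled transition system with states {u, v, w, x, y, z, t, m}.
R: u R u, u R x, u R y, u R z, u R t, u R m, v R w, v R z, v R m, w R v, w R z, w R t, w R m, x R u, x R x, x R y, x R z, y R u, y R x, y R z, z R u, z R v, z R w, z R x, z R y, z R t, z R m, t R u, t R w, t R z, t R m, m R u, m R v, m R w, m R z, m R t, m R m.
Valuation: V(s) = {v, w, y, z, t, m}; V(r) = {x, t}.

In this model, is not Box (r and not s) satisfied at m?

At m: Box (r and not s) is false, so not Box (r and not s) is true.
  At m: Box (r and not s) requires r and not s at every successor {u, v, w, z, t, m}.
    r and not s fails at u, so Box (r and not s) is false at m.

Yes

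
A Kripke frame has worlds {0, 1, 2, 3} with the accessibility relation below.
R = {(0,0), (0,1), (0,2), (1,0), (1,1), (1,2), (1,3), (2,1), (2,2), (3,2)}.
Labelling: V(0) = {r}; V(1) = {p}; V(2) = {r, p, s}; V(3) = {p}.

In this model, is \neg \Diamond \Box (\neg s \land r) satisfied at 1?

Yes

Recall that \Box ψ holds at a world iff ψ holds at every accessible world, and \Diamond ψ holds iff ψ holds at some accessible world.
At 1: \Diamond \Box (\neg s \land r) is false, so \neg \Diamond \Box (\neg s \land r) is true.
  At 1: \Diamond \Box (\neg s \land r) requires \Box (\neg s \land r) at some successor in {0, 1, 2, 3}.
    At 0: \Box (\neg s \land r) is false.
    At 1: \Box (\neg s \land r) is false.
    At 2: \Box (\neg s \land r) is false.
    At 3: \Box (\neg s \land r) is false.
  So \Diamond \Box (\neg s \land r) is false at 1.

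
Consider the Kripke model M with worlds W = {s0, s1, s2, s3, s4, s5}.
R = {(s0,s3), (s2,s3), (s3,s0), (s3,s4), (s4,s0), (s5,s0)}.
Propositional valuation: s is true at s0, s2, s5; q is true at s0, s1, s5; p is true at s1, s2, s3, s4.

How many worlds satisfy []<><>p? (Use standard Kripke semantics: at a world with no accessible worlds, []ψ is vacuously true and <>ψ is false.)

Recall that []ψ holds at a world iff ψ holds at every accessible world, and <>ψ holds iff ψ holds at some accessible world.
Let φ = []<><>p. Evaluate φ at each world:
  s0 (successors {s3}): φ is true.
  s1 (successors ∅): φ is true.
  s2 (successors {s3}): φ is true.
  s3 (successors {s0, s4}): φ is true.
  s4 (successors {s0}): φ is true.
  s5 (successors {s0}): φ is true.
For instance, at s2:
  At s2: []<><>p requires <><>p at every successor {s3}.
      At s3: <><>p requires <>p at some successor in {s0, s4}.
        <>p holds at s0, so <><>p is true at s3.
  So []<><>p is true at s2.
Satisfying worlds: {s0, s1, s2, s3, s4, s5}

6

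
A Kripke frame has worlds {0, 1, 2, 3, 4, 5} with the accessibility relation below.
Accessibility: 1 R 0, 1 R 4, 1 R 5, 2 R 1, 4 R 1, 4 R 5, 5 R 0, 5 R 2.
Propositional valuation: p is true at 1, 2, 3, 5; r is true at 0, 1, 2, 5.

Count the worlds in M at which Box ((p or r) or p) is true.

5

Let φ = Box ((p or r) or p). Evaluate φ at each world:
  0 (successors ∅): φ is true.
  1 (successors {0, 4, 5}): φ is false.
  2 (successors {1}): φ is true.
  3 (successors ∅): φ is true.
  4 (successors {1, 5}): φ is true.
  5 (successors {0, 2}): φ is true.
For instance, at 1:
  At 1: Box ((p or r) or p) requires (p or r) or p at every successor {0, 4, 5}.
    (p or r) or p fails at 4, so Box ((p or r) or p) is false at 1.
Satisfying worlds: {0, 2, 3, 4, 5}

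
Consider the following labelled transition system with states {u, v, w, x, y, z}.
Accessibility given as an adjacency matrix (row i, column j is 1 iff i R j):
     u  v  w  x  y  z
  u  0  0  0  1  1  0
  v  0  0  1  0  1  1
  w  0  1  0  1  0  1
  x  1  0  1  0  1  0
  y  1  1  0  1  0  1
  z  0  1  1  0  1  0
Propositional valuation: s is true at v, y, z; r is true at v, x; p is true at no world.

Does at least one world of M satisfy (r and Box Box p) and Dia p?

Recall that Box ψ holds at a world iff ψ holds at every accessible world, and Dia ψ holds iff ψ holds at some accessible world.
Let φ = (r and Box Box p) and Dia p. Evaluate φ at each world:
  u (successors {x, y}): φ is false.
  v (successors {w, y, z}): φ is false.
  w (successors {v, x, z}): φ is false.
  x (successors {u, w, y}): φ is false.
  y (successors {u, v, x, z}): φ is false.
  z (successors {v, w, y}): φ is false.
For instance, at u:
  At u: r and Box Box p is false, Dia p is false, so (r and Box Box p) and Dia p is false.
    At u: r is false, Box Box p is false, so r and Box Box p is false.
      At u: Box Box p requires Box p at every successor {x, y}.
        Box p fails at x, so Box Box p is false at u.
    At u: Dia p requires p at some successor in {x, y}.
      At x: p is false.
      At y: p is false.
    So Dia p is false at u.

No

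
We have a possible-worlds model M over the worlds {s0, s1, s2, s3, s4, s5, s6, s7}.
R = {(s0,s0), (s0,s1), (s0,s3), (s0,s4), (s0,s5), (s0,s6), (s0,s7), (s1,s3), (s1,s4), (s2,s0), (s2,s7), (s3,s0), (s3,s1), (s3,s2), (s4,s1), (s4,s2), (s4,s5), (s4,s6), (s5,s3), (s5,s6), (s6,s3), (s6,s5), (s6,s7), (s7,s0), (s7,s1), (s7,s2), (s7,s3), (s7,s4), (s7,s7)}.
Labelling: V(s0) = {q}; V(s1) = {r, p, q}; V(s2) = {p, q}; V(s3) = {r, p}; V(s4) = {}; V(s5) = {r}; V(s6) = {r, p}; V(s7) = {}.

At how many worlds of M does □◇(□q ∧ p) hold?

Recall that □ψ holds at a world iff ψ holds at every accessible world, and ◇ψ holds iff ψ holds at some accessible world.
Let φ = □◇(□q ∧ p). Evaluate φ at each world:
  s0 (successors {s0, s1, s3, s4, s5, s6, s7}): φ is false.
  s1 (successors {s3, s4}): φ is false.
  s2 (successors {s0, s7}): φ is true.
  s3 (successors {s0, s1, s2}): φ is false.
  s4 (successors {s1, s2, s5, s6}): φ is false.
  s5 (successors {s3, s6}): φ is false.
  s6 (successors {s3, s5, s7}): φ is false.
  s7 (successors {s0, s1, s2, s3, s4, s7}): φ is false.
For instance, at s0:
  At s0: □◇(□q ∧ p) requires ◇(□q ∧ p) at every successor {s0, s1, s3, s4, s5, s6, s7}.
    ◇(□q ∧ p) fails at s3, so □◇(□q ∧ p) is false at s0.
      At s3: ◇(□q ∧ p) requires □q ∧ p at some successor in {s0, s1, s2}.
        At s0: □q ∧ p is false.
        At s1: □q ∧ p is false.
        At s2: □q ∧ p is false.
      So ◇(□q ∧ p) is false at s3.
Satisfying worlds: {s2}

1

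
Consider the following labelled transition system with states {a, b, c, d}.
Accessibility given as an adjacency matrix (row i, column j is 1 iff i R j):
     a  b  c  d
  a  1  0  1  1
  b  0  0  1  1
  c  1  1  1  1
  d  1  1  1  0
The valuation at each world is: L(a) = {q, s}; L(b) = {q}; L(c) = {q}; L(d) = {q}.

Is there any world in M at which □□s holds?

No

Recall that □ψ holds at a world iff ψ holds at every accessible world, and ◇ψ holds iff ψ holds at some accessible world.
Let φ = □□s. Evaluate φ at each world:
  a (successors {a, c, d}): φ is false.
  b (successors {c, d}): φ is false.
  c (successors {a, b, c, d}): φ is false.
  d (successors {a, b, c}): φ is false.
For instance, at b:
  At b: □□s requires □s at every successor {c, d}.
    □s fails at c, so □□s is false at b.
      At c: □s requires s at every successor {a, b, c, d}.
        s fails at b, so □s is false at c.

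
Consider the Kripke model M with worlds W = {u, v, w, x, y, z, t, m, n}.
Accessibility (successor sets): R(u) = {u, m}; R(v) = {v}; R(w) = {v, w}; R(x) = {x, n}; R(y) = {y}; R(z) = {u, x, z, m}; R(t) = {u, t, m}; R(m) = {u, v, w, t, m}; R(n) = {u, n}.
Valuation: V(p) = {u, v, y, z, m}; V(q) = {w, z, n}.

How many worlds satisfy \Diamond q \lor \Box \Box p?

Recall that \Box ψ holds at a world iff ψ holds at every accessible world, and \Diamond ψ holds iff ψ holds at some accessible world.
Let φ = \Diamond q \lor \Box \Box p. Evaluate φ at each world:
  u (successors {u, m}): φ is false.
  v (successors {v}): φ is true.
  w (successors {v, w}): φ is true.
  x (successors {x, n}): φ is true.
  y (successors {y}): φ is true.
  z (successors {u, x, z, m}): φ is true.
  t (successors {u, t, m}): φ is false.
  m (successors {u, v, w, t, m}): φ is true.
  n (successors {u, n}): φ is true.
For instance, at z:
  At z: \Diamond q is true, \Box \Box p is false, so \Diamond q \lor \Box \Box p is true.
    At z: \Diamond q requires q at some successor in {u, x, z, m}.
      q holds at z, so \Diamond q is true at z.
    At z: \Box \Box p requires \Box p at every successor {u, x, z, m}.
      \Box p fails at x, so \Box \Box p is false at z.
Satisfying worlds: {v, w, x, y, z, m, n}

7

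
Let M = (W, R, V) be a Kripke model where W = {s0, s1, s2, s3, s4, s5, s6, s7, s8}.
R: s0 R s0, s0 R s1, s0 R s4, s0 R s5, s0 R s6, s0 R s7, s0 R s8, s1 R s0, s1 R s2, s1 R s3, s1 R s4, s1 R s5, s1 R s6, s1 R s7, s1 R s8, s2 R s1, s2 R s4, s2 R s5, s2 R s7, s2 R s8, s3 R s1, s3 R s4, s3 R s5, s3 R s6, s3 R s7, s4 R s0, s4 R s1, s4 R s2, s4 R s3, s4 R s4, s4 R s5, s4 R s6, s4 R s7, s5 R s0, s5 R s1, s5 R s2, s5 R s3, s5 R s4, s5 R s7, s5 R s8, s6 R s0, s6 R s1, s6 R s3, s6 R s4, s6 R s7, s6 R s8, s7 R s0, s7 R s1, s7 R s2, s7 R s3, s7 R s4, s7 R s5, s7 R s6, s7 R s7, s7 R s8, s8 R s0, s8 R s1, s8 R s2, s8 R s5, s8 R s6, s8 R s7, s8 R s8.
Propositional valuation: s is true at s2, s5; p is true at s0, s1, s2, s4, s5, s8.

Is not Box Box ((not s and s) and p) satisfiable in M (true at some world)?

Let φ = not Box Box ((not s and s) and p). Evaluate φ at each world:
  s0 (successors {s0, s1, s4, s5, s6, s7, s8}): φ is true.
  s1 (successors {s0, s2, s3, s4, s5, s6, s7, s8}): φ is true.
  s2 (successors {s1, s4, s5, s7, s8}): φ is true.
  s3 (successors {s1, s4, s5, s6, s7}): φ is true.
  s4 (successors {s0, s1, s2, s3, s4, s5, s6, s7}): φ is true.
  s5 (successors {s0, s1, s2, s3, s4, s7, s8}): φ is true.
  s6 (successors {s0, s1, s3, s4, s7, s8}): φ is true.
  s7 (successors {s0, s1, s2, s3, s4, s5, s6, s7, s8}): φ is true.
  s8 (successors {s0, s1, s2, s5, s6, s7, s8}): φ is true.
Detail at s0 (witness):
  At s0: Box Box ((not s and s) and p) is false, so not Box Box ((not s and s) and p) is true.
    At s0: Box Box ((not s and s) and p) requires Box ((not s and s) and p) at every successor {s0, s1, s4, s5, s6, s7, s8}.
      Box ((not s and s) and p) fails at s0, so Box Box ((not s and s) and p) is false at s0.

Yes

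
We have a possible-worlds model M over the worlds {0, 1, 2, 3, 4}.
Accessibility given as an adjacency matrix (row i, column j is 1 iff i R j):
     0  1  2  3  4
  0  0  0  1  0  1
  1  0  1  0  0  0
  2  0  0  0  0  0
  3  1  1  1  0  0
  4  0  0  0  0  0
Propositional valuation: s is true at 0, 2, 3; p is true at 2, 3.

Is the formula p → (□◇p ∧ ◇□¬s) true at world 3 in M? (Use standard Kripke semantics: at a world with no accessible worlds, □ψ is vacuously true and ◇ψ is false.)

At 3: p is true, □◇p ∧ ◇□¬s is false, so p → (□◇p ∧ ◇□¬s) is false.
  At 3: □◇p is false, ◇□¬s is true, so □◇p ∧ ◇□¬s is false.
    At 3: □◇p requires ◇p at every successor {0, 1, 2}.
      ◇p fails at 1, so □◇p is false at 3.
    At 3: ◇□¬s requires □¬s at some successor in {0, 1, 2}.
      □¬s holds at 1, so ◇□¬s is true at 3.

No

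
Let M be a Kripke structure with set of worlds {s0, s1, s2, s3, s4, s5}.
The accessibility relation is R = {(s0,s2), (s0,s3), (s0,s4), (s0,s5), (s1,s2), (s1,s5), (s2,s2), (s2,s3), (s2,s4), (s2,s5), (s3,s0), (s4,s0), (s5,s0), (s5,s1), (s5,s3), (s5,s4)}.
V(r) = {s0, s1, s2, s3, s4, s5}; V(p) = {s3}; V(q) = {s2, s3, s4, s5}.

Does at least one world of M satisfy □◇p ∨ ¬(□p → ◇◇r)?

Let φ = □◇p ∨ ¬(□p → ◇◇r). Evaluate φ at each world:
  s0 (successors {s2, s3, s4, s5}): φ is false.
  s1 (successors {s2, s5}): φ is true.
  s2 (successors {s2, s3, s4, s5}): φ is false.
  s3 (successors {s0}): φ is true.
  s4 (successors {s0}): φ is true.
  s5 (successors {s0, s1, s3, s4}): φ is false.
Detail at s1 (witness):
  At s1: □◇p is true, ¬(□p → ◇◇r) is false, so □◇p ∨ ¬(□p → ◇◇r) is true.
    At s1: □◇p requires ◇p at every successor {s2, s5}.
      At s2: ◇p is true.
      At s5: ◇p is true.
    So □◇p is true at s1.
    At s1: □p → ◇◇r is true, so ¬(□p → ◇◇r) is false.
      At s1: □p is false, ◇◇r is true, so □p → ◇◇r is true.

Yes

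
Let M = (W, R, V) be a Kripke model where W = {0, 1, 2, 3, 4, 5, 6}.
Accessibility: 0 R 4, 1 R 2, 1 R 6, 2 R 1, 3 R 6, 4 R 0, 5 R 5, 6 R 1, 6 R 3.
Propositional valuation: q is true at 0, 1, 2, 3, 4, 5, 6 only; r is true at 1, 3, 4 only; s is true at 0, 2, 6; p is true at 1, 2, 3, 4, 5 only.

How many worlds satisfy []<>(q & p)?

Let φ = []<>(q & p). Evaluate φ at each world:
  0 (successors {4}): φ is false.
  1 (successors {2, 6}): φ is true.
  2 (successors {1}): φ is true.
  3 (successors {6}): φ is true.
  4 (successors {0}): φ is true.
  5 (successors {5}): φ is true.
  6 (successors {1, 3}): φ is false.
For instance, at 1:
  At 1: []<>(q & p) requires <>(q & p) at every successor {2, 6}.
      At 2: <>(q & p) requires q & p at some successor in {1}.
        q & p holds at 1, so <>(q & p) is true at 2.
      At 6: <>(q & p) requires q & p at some successor in {1, 3}.
        q & p holds at 1, so <>(q & p) is true at 6.
  So []<>(q & p) is true at 1.
Satisfying worlds: {1, 2, 3, 4, 5}

5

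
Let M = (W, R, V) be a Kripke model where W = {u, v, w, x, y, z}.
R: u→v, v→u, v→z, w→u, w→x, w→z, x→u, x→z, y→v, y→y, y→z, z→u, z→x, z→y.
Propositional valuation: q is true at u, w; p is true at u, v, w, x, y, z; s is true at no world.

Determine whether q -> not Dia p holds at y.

At y: q is false, not Dia p is false, so q -> not Dia p is true.
  At y: Dia p is true, so not Dia p is false.
    At y: Dia p requires p at some successor in {v, y, z}.
      p holds at v, so Dia p is true at y.

Yes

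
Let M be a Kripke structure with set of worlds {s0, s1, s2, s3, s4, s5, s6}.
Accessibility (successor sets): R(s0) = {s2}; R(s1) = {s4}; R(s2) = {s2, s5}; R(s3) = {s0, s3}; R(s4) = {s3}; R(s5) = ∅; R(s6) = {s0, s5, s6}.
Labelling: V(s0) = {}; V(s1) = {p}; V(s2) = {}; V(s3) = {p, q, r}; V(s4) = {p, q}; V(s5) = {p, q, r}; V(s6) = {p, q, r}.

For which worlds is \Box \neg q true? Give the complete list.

s0, s5

Let φ = \Box \neg q. Evaluate φ at each world:
  s0 (successors {s2}): φ is true.
  s1 (successors {s4}): φ is false.
  s2 (successors {s2, s5}): φ is false.
  s3 (successors {s0, s3}): φ is false.
  s4 (successors {s3}): φ is false.
  s5 (successors ∅): φ is true.
  s6 (successors {s0, s5, s6}): φ is false.
For instance, at s2:
  At s2: \Box \neg q requires \neg q at every successor {s2, s5}.
    \neg q fails at s5, so \Box \neg q is false at s2.
Satisfying worlds: {s0, s5}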